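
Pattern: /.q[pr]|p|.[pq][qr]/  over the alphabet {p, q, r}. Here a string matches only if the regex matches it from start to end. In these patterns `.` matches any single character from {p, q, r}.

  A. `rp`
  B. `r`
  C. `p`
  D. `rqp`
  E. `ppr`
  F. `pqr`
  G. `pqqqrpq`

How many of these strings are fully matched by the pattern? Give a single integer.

4

A → no match
B → no match
C → match
D → match
E → match
F → match
G → no match
Total matched: 4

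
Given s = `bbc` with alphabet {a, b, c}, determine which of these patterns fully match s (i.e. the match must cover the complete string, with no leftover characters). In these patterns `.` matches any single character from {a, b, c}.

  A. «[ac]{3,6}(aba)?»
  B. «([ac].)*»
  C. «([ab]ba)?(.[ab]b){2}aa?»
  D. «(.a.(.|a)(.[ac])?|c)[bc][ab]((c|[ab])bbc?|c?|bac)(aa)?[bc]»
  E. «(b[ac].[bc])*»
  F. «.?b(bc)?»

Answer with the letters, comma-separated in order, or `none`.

F

A → no match
B → no match
C → no match
D → no match
E → no match
F → match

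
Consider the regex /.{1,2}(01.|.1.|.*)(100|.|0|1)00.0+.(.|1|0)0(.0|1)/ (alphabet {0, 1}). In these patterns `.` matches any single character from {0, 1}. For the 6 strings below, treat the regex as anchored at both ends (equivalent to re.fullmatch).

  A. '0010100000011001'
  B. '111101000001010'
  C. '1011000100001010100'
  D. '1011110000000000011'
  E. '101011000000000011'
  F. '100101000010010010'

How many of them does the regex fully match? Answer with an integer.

A → no match
B → match
C → no match
D → no match
E → no match
F → match
Total matched: 2

2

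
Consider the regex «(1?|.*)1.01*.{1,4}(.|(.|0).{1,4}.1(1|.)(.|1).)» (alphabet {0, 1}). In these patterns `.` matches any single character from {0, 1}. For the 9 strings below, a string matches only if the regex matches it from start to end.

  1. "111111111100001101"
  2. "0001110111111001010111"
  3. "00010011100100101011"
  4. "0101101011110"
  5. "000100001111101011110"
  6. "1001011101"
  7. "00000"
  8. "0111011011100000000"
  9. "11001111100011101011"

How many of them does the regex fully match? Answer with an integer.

2

1 → no match
2 → no match
3 → match
4 → no match
5 → no match
6 → no match
7 → no match
8 → no match
9 → match
Total matched: 2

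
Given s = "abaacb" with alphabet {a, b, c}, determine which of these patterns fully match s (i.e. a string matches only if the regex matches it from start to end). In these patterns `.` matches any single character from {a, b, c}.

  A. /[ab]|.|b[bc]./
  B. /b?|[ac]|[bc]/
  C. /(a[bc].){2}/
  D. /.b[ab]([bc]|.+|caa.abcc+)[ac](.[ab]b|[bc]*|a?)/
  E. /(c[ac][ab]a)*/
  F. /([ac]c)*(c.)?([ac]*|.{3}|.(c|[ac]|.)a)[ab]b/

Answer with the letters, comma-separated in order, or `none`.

C, D

A → no match
B → no match
C → match
D → match
E → no match
F → no match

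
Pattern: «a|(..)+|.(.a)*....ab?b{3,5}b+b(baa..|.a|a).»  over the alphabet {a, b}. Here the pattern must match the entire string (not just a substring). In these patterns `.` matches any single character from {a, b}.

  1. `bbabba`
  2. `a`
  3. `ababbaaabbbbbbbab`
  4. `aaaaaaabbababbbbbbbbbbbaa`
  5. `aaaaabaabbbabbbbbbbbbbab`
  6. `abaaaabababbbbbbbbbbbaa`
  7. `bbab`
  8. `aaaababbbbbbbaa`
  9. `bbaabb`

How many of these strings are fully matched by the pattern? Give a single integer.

1 → match
2 → match
3 → match
4 → match
5 → match
6 → match
7 → match
8 → match
9 → match
Total matched: 9

9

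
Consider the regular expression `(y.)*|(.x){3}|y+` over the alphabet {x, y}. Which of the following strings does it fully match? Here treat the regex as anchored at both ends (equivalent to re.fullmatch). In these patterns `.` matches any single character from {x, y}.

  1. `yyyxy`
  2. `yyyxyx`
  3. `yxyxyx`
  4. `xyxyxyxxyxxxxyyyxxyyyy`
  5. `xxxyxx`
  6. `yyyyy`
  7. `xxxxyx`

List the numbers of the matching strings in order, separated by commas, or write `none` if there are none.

2, 3, 6, 7

1 → no match
2 → match
3 → match
4 → no match
5 → no match
6 → match
7 → match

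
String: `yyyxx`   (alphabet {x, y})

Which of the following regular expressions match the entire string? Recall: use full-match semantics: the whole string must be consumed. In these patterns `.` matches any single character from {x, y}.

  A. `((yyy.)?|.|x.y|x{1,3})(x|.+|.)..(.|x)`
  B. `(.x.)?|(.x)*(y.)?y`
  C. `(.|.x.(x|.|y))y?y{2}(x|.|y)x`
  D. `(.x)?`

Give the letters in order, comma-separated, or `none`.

A → match
B → no match
C → match
D → no match

A, C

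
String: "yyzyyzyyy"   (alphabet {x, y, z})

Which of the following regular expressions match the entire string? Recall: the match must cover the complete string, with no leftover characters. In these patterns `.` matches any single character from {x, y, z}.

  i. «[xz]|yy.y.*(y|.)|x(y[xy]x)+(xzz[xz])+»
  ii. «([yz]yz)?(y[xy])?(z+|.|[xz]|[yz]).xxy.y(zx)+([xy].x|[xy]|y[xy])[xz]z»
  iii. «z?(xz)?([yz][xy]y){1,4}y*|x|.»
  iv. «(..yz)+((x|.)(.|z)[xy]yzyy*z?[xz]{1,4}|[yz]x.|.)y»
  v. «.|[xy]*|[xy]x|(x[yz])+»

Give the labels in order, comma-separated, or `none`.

i

i → match
ii → no match — must end with "z"
iii → no match
iv → no match
v → no match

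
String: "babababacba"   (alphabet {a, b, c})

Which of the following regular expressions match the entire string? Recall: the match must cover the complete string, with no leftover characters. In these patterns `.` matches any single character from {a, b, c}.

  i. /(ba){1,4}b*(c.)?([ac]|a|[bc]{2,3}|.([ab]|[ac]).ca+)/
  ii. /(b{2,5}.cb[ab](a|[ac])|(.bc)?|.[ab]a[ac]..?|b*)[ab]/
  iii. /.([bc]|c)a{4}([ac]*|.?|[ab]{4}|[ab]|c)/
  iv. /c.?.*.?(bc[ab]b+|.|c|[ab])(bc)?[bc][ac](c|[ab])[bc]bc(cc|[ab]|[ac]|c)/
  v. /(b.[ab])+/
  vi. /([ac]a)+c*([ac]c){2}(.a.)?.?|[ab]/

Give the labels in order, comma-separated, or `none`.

i

i → match
ii → no match
iii → no match
iv → no match — must start with "c"
v → no match
vi → no match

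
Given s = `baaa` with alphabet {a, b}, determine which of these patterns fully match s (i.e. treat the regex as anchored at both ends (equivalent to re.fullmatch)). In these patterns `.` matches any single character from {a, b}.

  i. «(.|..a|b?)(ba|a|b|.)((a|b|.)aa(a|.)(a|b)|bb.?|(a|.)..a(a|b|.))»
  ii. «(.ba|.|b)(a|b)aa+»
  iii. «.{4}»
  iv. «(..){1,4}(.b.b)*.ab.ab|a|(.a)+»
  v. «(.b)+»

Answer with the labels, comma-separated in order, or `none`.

i → no match
ii → match
iii → match
iv → match
v → no match — must end with `b`

ii, iii, iv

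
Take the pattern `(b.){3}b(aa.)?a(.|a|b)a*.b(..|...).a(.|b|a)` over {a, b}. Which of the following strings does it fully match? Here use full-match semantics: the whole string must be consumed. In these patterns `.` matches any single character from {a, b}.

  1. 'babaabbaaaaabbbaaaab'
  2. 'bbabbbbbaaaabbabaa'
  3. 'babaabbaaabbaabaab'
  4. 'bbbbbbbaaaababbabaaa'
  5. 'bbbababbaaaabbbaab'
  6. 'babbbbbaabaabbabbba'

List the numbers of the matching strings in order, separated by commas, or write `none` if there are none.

4

1 → no match
2 → no match
3 → no match
4 → match
5 → no match
6 → no match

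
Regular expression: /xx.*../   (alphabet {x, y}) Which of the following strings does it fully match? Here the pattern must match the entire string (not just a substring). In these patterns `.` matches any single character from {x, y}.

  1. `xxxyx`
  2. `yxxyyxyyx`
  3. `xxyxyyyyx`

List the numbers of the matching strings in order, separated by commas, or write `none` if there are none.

1, 3

1. `xxxyx` → match
2. `yxxyyxyyx` → no match — must start with `xx`
3. `xxyxyyyyx` → match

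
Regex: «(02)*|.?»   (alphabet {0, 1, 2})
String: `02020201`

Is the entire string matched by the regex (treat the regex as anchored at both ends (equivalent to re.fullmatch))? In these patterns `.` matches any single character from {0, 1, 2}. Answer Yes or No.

No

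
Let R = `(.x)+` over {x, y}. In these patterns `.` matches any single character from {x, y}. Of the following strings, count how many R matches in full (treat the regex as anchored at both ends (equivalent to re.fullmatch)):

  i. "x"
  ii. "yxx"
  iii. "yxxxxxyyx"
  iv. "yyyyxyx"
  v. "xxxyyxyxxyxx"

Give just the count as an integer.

i → no match
ii → no match
iii → no match
iv → no match
v → no match
Total matched: 0

0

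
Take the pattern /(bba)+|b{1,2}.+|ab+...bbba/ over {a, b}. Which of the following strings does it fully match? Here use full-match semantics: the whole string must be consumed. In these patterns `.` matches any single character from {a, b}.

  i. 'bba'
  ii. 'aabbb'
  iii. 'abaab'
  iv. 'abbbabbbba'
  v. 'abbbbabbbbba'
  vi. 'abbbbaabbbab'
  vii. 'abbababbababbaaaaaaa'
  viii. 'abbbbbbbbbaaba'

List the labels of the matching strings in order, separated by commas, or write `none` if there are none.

i, iv, v

i → match
ii → no match
iii → no match
iv → match
v → match
vi → no match
vii → no match
viii → no match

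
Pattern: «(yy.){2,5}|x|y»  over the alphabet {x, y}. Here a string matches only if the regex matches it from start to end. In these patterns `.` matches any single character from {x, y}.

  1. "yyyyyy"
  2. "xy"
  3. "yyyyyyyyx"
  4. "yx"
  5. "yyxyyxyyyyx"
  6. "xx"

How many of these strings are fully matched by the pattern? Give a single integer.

2

1 → match
2 → no match
3 → match
4 → no match
5 → no match
6 → no match
Total matched: 2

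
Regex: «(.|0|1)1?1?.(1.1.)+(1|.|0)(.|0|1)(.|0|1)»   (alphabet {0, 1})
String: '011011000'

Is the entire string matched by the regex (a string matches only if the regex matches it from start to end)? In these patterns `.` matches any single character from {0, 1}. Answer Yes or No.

Yes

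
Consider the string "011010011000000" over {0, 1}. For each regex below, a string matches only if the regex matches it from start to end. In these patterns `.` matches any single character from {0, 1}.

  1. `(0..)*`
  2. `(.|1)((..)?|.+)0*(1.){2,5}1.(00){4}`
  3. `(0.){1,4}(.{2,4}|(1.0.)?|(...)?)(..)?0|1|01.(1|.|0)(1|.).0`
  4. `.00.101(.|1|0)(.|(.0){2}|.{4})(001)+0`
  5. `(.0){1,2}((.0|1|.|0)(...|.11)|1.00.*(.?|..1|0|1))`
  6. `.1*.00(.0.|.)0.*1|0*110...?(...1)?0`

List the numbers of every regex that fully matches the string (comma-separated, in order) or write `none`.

1 → match
2 → no match
3 → no match
4 → no match — must end with "0010"
5 → no match
6 → no match

1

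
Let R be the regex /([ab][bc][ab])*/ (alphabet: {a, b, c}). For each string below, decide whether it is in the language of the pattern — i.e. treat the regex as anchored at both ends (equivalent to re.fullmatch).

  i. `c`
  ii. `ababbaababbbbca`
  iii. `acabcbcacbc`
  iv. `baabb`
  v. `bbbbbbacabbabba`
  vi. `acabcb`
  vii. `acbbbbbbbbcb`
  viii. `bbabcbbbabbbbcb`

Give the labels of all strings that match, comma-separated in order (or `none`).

ii, v, vi, vii, viii

i. `c` → no match
ii → match
iii. `acabcbcacbc` → no match
iv. `baabb` → no match
v → match
vi. `acabcb` → match
vii. `acbbbbbbbbcb` → match
viii → match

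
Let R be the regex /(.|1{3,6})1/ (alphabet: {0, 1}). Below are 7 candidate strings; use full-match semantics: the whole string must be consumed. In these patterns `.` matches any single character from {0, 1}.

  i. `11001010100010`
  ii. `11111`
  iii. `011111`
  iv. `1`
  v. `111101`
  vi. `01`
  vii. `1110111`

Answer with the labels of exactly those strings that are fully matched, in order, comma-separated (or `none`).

i → no match — must end with `1`
ii → match
iii → no match
iv → no match
v → no match
vi → match
vii → no match

ii, vi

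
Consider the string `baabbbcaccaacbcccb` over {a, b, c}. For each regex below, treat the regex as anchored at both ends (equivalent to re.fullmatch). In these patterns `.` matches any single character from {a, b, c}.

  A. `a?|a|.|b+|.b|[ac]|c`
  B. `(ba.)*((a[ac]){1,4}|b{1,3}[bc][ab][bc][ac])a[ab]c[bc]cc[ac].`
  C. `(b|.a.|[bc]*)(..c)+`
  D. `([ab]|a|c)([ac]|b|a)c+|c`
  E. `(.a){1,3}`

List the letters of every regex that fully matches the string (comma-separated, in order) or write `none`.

B

A → no match
B → match
C → no match — must end with `c`
D → no match — must end with `c`
E → no match — must end with `a`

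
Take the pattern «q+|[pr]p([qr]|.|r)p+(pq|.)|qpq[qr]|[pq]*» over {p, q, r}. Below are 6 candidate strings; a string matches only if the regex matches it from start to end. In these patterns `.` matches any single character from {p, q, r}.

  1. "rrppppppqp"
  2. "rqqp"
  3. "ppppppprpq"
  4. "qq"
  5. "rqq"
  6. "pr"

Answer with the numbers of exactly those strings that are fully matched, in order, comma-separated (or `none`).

4

1 → no match
2 → no match
3 → no match
4 → match
5 → no match
6 → no match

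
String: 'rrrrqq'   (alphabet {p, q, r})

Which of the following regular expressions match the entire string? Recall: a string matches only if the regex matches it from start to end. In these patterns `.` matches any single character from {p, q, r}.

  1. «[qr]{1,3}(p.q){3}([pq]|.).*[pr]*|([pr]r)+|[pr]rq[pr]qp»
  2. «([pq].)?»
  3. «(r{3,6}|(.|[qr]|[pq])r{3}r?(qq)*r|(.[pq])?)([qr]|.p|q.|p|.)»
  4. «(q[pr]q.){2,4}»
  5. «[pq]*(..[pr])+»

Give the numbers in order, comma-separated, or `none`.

3

1 → no match
2 → no match
3 → match
4 → no match — must start with 'q'
5 → no match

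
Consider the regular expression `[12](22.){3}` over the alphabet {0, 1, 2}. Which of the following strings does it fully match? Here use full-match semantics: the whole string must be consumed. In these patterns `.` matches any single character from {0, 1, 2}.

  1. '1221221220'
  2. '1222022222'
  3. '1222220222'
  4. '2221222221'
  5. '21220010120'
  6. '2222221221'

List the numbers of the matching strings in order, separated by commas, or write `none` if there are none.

1 → match
2 → no match
3 → match
4 → match
5 → no match
6 → match

1, 3, 4, 6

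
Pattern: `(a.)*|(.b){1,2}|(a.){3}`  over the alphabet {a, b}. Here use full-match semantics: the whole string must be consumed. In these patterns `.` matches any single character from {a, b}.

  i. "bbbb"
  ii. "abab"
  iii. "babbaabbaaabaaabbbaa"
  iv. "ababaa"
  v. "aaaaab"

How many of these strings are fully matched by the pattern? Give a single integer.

4

i. "bbbb" → match
ii. "abab" → match
iii → no match
iv. "ababaa" → match
v. "aaaaab" → match
Total matched: 4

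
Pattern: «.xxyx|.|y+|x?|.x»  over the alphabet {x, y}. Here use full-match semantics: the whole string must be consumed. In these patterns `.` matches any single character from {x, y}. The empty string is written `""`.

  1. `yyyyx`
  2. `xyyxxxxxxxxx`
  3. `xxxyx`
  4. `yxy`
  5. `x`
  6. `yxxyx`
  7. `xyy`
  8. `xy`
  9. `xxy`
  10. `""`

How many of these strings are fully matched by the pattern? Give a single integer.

1 → no match
2 → no match
3 → match
4 → no match
5 → match
6 → match
7 → no match
8 → no match
9 → no match
10 → match
Total matched: 4

4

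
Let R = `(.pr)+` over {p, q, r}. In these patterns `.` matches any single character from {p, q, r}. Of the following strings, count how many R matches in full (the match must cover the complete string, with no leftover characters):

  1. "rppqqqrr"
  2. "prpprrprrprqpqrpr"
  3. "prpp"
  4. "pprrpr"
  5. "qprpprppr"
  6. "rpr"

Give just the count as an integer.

3

1 → no match — must end with "pr"
2 → no match
3 → no match — must end with "pr"
4 → match
5 → match
6 → match
Total matched: 3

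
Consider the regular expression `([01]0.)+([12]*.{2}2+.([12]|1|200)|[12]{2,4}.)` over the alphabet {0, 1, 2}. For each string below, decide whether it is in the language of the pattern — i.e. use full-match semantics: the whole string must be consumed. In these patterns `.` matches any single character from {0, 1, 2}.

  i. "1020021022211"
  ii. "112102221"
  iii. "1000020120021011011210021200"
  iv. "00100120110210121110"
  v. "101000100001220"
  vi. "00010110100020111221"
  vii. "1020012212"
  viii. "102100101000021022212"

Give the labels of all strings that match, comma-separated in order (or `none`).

i → match
ii → no match
iii → no match
iv → no match
v → match
vi → no match
vii → match
viii → no match

i, v, vii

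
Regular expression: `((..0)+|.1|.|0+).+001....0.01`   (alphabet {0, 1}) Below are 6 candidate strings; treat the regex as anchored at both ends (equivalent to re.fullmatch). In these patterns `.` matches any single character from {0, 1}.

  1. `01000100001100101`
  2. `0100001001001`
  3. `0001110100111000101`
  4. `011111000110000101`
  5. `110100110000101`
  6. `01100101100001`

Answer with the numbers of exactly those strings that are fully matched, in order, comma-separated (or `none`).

3, 4, 5, 6

1 → no match
2 → no match
3 → match
4 → match
5 → match
6 → match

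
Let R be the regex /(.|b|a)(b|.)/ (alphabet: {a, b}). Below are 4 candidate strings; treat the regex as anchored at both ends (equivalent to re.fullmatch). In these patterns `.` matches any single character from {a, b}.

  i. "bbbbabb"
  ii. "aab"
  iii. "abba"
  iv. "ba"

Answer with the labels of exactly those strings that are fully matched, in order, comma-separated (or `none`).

iv

i → no match
ii → no match
iii → no match
iv → match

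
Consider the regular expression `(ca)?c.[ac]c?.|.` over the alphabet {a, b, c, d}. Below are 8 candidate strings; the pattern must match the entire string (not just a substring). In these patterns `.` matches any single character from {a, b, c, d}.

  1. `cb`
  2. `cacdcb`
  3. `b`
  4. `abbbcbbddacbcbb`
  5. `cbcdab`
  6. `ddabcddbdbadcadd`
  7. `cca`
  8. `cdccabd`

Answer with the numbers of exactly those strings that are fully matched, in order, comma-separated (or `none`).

1 → no match
2 → match
3 → match
4 → no match
5 → no match
6 → no match
7 → no match
8 → no match

2, 3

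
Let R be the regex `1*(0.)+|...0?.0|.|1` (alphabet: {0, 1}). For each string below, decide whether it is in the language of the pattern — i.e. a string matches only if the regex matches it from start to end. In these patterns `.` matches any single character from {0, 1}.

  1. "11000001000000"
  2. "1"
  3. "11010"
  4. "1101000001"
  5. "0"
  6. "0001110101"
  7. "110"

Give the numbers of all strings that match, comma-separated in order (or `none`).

1, 2, 3, 4, 5

1 → match
2 → match
3 → match
4 → match
5 → match
6 → no match
7 → no match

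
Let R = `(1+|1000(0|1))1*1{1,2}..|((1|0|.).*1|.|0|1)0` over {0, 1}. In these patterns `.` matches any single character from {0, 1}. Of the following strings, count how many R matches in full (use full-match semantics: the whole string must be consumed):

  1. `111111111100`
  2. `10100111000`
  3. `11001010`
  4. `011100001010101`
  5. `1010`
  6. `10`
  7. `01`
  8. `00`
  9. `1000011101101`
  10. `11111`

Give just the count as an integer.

1 → match
2 → no match
3 → match
4 → no match
5 → match
6 → match
7 → no match
8 → match
9 → no match
10 → match
Total matched: 6

6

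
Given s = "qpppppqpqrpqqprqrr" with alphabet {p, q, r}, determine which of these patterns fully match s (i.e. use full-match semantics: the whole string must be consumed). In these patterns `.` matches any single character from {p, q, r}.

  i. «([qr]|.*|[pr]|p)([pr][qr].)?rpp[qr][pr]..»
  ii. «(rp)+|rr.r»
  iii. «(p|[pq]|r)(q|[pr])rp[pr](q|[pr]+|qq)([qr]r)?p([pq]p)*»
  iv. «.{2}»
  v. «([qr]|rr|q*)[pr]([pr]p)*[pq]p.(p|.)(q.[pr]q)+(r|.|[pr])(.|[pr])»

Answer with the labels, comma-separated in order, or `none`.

i → no match
ii → no match
iii → no match
iv → no match
v → match

v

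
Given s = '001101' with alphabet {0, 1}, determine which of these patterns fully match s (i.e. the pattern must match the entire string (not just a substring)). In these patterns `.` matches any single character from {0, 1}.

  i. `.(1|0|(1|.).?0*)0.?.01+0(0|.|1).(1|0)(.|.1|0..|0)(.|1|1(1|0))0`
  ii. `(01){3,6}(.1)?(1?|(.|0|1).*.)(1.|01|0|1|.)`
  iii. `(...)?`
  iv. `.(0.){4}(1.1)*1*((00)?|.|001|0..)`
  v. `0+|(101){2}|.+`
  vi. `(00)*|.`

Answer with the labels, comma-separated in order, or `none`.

v

i → no match — must end with '0'
ii → no match — must start with '01'
iii → no match
iv → no match
v → match
vi → no match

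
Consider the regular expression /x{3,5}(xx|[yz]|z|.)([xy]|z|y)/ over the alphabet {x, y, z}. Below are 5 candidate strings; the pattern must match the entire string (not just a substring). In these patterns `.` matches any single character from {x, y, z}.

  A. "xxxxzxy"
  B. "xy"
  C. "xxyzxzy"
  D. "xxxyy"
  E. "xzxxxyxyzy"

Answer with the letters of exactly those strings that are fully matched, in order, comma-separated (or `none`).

A → no match
B → no match
C → no match
D → match
E → no match

D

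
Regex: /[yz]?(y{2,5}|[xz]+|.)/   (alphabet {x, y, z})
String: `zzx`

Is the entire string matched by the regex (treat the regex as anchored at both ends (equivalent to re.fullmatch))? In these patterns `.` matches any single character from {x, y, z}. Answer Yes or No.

Yes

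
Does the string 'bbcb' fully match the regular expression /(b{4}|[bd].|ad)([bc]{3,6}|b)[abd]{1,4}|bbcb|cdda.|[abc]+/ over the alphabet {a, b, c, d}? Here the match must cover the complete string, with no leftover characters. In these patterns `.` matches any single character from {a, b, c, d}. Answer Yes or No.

Yes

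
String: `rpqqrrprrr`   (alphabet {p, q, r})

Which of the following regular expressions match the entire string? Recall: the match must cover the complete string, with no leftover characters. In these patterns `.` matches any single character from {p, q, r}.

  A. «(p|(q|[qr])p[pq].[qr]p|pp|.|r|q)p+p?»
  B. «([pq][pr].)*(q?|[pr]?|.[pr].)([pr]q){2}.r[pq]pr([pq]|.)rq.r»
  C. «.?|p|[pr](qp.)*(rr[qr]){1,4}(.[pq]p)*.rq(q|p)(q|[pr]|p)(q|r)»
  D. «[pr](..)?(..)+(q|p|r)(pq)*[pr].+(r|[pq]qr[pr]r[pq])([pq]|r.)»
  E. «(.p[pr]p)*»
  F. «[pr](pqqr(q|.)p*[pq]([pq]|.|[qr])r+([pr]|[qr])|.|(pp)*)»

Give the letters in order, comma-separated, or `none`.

A → no match
B → no match
C → no match
D → match
E → no match
F → match

D, F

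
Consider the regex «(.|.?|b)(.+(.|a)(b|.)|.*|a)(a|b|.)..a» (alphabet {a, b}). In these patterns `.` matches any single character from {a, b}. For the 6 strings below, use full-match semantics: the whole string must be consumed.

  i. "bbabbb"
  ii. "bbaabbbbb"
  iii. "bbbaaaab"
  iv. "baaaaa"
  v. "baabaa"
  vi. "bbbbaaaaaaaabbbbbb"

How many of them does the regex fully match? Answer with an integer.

i → no match — must end with "a"
ii → no match — must end with "a"
iii → no match — must end with "a"
iv → match
v → match
vi → no match — must end with "a"
Total matched: 2

2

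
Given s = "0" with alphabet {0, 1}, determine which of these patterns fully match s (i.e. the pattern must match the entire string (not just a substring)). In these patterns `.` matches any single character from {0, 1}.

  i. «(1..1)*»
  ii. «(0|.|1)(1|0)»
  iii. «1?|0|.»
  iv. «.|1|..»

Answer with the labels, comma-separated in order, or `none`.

iii, iv

i → no match
ii → no match
iii → match
iv → match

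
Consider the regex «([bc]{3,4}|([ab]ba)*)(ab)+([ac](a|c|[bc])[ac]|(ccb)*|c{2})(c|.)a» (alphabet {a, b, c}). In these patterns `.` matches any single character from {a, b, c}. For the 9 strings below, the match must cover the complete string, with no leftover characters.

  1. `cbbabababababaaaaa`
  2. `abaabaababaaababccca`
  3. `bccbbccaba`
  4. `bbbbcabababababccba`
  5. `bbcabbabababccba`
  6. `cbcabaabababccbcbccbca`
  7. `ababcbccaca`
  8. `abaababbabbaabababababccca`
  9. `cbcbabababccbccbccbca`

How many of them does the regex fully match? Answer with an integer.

1 → match
2 → no match
3 → no match
4 → no match
5 → no match
6 → no match
7 → no match
8 → match
9 → match
Total matched: 3

3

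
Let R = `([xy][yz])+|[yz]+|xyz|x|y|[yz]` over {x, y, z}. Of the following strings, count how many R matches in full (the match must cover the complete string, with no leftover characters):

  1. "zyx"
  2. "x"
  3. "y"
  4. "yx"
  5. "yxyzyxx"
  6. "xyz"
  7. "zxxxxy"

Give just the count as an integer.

3

1 → no match
2 → match
3 → match
4 → no match
5 → no match
6 → match
7 → no match
Total matched: 3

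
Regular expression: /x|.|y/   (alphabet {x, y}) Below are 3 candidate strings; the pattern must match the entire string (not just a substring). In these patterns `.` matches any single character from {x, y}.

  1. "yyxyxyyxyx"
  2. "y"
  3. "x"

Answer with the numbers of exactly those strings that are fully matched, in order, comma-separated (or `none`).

1 → no match
2 → match
3 → match

2, 3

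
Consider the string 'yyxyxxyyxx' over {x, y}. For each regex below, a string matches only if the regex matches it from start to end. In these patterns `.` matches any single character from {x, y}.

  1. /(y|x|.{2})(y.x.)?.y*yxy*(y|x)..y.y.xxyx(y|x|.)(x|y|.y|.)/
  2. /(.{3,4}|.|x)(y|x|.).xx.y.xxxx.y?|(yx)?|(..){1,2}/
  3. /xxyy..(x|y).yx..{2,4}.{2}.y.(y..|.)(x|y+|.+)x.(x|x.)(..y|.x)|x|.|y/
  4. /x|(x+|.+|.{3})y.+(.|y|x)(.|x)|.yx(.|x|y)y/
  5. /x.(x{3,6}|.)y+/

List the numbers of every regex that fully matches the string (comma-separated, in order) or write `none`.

4

1 → no match
2 → no match
3 → no match
4 → match
5 → no match — must start with 'x'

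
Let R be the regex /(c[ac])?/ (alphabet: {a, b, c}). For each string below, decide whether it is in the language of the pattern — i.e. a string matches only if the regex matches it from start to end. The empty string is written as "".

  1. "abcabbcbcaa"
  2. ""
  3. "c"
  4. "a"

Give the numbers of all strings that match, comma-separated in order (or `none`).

1 → no match
2 → match
3 → no match
4 → no match

2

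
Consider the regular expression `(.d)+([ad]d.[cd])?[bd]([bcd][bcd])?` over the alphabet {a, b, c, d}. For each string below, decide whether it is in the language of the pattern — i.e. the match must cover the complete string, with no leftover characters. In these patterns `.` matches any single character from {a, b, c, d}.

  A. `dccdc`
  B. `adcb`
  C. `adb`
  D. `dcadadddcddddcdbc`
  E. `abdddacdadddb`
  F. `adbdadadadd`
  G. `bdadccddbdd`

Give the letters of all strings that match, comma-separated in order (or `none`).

C, F

A → no match
B → no match
C → match
D → no match
E → no match
F → match
G → no match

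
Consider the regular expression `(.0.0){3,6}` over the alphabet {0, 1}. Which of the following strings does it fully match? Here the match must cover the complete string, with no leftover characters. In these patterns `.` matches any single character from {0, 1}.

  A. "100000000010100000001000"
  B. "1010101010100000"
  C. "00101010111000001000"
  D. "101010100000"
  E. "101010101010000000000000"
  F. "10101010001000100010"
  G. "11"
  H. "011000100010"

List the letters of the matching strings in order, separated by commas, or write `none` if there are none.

A, B, D, E, F

A → match
B → match
C → no match
D → match
E → match
F → match
G → no match — must end with "0"
H → no match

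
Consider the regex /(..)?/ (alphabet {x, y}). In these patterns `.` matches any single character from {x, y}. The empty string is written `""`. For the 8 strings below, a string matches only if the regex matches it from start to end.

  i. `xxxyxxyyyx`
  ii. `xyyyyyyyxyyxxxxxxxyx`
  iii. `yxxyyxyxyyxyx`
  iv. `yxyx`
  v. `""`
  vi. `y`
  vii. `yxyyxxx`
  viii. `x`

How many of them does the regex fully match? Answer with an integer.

1

i. `xxxyxxyyyx` → no match
ii → no match
iii → no match
iv. `yxyx` → no match
v. `""` → match
vi. `y` → no match
vii. `yxyyxxx` → no match
viii. `x` → no match
Total matched: 1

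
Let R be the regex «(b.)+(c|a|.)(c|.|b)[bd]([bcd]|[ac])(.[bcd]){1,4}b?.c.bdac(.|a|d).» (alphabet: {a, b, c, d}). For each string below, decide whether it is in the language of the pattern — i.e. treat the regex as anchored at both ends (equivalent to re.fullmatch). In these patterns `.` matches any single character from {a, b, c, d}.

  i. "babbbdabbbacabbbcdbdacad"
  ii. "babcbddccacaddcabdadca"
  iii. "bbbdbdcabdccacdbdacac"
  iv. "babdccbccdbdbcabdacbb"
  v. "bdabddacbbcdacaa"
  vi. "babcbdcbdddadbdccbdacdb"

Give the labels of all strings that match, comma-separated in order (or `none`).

i, iii, iv

i → match
ii → no match
iii → match
iv → match
v → no match
vi → no match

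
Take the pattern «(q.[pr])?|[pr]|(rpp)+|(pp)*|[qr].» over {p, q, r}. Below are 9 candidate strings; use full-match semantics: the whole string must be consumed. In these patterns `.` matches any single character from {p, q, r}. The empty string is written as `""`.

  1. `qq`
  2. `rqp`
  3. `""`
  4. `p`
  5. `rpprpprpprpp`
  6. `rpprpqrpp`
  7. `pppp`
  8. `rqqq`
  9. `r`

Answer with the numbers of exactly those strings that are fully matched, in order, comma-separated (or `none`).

1, 3, 4, 5, 7, 9

1 → match
2 → no match
3 → match
4 → match
5 → match
6 → no match
7 → match
8 → no match
9 → match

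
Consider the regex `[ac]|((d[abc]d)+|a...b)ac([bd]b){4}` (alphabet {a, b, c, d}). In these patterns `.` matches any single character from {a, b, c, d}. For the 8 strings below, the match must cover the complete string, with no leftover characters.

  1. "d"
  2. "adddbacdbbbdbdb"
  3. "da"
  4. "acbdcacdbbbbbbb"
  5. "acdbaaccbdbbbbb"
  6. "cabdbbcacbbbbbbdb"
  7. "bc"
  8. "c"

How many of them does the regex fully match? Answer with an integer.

2

1 → no match
2 → match
3 → no match
4 → no match
5 → no match
6 → no match
7 → no match
8 → match
Total matched: 2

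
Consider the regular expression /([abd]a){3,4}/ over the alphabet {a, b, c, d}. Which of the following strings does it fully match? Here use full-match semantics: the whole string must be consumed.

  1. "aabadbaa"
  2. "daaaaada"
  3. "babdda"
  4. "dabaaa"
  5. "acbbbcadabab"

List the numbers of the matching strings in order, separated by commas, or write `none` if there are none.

1 → no match
2 → match
3 → no match
4 → match
5 → no match — must end with "a"

2, 4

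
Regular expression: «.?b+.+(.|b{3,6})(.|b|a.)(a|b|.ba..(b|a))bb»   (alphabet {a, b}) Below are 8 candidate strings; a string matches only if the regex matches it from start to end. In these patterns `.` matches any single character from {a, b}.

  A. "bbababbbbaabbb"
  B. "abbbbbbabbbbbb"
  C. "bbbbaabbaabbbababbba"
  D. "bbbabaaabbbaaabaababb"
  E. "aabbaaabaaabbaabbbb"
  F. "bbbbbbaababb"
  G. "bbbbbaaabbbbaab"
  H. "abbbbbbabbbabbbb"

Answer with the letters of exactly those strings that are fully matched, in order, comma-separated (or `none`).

A, B, D, F, H

A → match
B → match
C → no match — must end with "bb"
D → match
E → no match
F → match
G → no match — must end with "bb"
H → match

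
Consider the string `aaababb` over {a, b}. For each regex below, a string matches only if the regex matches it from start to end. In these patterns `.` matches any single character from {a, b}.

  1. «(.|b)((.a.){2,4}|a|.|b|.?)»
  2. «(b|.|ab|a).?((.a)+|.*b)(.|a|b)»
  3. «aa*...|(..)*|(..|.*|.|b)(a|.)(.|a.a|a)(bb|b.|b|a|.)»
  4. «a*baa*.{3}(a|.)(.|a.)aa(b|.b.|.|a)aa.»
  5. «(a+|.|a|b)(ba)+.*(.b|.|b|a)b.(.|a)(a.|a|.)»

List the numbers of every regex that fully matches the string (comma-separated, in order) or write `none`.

1 → no match
2 → match
3 → match
4 → no match
5 → no match

2, 3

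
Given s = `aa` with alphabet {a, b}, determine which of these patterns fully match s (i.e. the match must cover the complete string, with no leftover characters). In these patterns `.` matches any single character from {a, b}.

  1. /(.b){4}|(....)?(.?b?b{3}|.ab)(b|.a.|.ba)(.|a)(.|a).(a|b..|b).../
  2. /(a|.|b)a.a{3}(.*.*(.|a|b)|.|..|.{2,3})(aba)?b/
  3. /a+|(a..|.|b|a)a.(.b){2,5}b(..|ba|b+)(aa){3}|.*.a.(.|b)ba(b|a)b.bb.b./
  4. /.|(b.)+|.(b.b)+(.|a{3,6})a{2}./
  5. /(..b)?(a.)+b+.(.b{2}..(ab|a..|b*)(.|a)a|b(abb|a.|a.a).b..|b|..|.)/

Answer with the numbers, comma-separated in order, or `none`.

3

1 → no match
2 → no match — must end with `b`
3 → match
4 → no match
5 → no match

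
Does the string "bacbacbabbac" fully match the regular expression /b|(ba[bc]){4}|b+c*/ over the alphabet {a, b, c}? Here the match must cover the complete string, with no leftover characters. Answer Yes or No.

Yes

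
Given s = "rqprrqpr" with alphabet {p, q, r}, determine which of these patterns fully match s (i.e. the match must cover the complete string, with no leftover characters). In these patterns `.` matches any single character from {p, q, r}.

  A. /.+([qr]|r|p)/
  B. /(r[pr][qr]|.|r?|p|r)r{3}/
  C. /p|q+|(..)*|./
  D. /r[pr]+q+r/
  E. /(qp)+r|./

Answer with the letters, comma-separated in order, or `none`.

A, C

A → match
B → no match
C → match
D → no match — must end with "qr"
E → no match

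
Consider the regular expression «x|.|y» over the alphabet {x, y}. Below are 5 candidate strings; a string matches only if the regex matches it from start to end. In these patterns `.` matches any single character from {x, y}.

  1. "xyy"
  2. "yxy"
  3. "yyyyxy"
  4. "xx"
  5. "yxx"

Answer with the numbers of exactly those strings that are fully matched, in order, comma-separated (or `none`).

none

1 → no match
2 → no match
3 → no match
4 → no match
5 → no match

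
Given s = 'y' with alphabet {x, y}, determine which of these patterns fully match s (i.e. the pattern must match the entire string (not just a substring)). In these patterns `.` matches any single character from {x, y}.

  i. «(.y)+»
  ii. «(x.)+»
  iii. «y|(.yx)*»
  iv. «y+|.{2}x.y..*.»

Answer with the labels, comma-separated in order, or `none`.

i → no match
ii → no match — must start with 'x'
iii → match
iv → match

iii, iv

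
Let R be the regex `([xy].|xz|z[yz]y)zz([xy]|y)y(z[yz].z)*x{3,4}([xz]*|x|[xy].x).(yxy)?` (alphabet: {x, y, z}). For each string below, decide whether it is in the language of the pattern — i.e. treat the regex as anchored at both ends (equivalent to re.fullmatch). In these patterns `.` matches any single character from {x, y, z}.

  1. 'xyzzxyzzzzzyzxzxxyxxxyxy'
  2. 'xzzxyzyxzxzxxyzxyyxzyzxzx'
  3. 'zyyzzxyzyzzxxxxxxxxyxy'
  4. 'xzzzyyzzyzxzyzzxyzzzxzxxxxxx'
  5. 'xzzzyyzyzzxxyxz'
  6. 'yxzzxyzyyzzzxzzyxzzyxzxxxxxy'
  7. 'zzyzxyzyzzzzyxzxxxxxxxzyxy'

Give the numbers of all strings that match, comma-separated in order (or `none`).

1 → no match
2 → no match
3 → match
4 → no match
5 → no match
6 → match
7 → no match

3, 6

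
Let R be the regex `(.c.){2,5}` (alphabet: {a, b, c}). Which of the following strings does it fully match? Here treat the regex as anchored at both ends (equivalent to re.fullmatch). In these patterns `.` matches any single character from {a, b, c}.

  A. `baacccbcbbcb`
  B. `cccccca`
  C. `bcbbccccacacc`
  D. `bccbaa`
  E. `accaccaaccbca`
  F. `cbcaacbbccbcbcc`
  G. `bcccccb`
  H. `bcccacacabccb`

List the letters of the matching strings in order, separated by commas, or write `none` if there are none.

A. `baacccbcbbcb` → no match
B. `cccccca` → no match
C → no match
D. `bccbaa` → no match
E → no match
F → no match
G. `bcccccb` → no match
H → no match

none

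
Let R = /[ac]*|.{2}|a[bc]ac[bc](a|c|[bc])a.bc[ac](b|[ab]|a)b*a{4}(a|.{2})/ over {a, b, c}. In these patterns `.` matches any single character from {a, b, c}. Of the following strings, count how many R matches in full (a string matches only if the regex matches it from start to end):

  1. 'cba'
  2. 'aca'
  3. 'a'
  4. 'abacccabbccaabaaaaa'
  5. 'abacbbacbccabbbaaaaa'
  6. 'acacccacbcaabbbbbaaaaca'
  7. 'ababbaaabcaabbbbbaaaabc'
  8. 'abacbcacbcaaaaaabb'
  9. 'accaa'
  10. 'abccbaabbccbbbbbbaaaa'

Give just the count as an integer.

1 → no match
2 → match
3 → match
4 → no match
5 → match
6 → match
7 → no match
8 → match
9 → match
10 → no match
Total matched: 6

6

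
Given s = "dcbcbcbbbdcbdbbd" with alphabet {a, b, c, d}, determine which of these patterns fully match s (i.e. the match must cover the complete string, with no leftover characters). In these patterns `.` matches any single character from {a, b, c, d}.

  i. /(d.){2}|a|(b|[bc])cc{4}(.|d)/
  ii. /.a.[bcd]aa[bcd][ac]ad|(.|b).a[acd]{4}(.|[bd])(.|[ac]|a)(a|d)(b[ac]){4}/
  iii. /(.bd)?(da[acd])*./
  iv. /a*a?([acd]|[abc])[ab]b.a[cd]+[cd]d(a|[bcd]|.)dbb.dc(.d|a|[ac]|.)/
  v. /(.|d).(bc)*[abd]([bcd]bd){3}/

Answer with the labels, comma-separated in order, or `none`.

i → no match
ii → no match
iii → no match
iv → no match
v → match

v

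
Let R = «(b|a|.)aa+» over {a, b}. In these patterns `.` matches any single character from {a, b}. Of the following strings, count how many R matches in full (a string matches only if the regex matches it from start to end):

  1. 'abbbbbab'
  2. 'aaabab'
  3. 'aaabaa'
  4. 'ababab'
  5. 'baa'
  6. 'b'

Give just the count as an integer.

1 → no match — must end with 'a'
2 → no match — must end with 'a'
3 → no match
4 → no match — must end with 'a'
5 → match
6 → no match — must end with 'a'
Total matched: 1

1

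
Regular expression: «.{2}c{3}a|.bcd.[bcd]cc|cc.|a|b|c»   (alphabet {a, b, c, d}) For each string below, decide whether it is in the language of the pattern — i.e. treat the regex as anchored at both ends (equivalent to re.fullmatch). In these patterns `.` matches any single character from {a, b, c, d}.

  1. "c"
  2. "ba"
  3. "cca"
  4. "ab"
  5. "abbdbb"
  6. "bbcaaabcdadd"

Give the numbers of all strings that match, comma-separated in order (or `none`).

1, 3

1 → match
2 → no match
3 → match
4 → no match
5 → no match
6 → no match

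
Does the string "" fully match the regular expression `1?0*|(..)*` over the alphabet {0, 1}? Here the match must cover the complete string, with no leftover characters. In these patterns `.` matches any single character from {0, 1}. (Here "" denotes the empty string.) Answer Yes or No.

Yes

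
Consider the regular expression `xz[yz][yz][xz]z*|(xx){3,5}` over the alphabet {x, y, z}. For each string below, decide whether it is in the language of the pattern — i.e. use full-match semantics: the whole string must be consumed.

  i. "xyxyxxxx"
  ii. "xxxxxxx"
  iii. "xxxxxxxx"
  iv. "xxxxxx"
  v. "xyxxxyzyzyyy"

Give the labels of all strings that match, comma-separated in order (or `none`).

iii, iv

i. "xyxyxxxx" → no match
ii. "xxxxxxx" → no match
iii. "xxxxxxxx" → match
iv. "xxxxxx" → match
v. "xyxxxyzyzyyy" → no match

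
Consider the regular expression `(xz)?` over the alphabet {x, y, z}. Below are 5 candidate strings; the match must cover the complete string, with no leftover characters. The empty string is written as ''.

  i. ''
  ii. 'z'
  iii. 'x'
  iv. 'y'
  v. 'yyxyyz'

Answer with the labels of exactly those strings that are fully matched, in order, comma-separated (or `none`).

i → match
ii → no match
iii → no match
iv → no match
v → no match

i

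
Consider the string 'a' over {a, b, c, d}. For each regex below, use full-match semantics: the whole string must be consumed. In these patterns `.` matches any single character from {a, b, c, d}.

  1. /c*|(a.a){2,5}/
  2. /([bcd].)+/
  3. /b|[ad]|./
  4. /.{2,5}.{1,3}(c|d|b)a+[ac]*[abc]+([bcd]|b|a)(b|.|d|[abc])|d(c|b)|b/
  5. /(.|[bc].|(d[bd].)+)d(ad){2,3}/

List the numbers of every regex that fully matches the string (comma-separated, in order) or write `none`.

1 → no match
2 → no match
3 → match
4 → no match
5 → no match — must end with 'ad'

3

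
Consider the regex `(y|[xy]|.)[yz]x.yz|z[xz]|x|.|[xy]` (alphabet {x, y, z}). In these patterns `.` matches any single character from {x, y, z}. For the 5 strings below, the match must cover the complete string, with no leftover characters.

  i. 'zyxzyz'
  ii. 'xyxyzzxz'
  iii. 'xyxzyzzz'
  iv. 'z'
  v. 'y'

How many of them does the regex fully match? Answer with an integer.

3

i. 'zyxzyz' → match
ii. 'xyxyzzxz' → no match
iii. 'xyxzyzzz' → no match
iv. 'z' → match
v. 'y' → match
Total matched: 3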